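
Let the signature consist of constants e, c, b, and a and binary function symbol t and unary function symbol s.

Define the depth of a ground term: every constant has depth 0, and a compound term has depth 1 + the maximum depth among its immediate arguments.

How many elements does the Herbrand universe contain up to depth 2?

604

Let N_k = |{terms of depth ≤ k}|. Then N_0 = 4 and N_k = 4 + N_{k-1}^2 + N_{k-1} for k ≥ 1 (one summand per function symbol, arity giving the exponent).
N_0 = 4
N_1 = 4 + 4^2 + 4 = 24
N_2 = 4 + 24^2 + 24 = 604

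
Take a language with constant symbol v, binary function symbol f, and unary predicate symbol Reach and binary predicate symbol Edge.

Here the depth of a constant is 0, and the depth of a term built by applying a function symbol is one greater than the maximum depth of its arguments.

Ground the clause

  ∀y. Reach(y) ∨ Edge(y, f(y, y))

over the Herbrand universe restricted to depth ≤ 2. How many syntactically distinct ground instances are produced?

Ground terms of depth ≤ 2:
  If N_k denotes the number of depth-≤k ground terms, the 1 constant gives N_0 = 1, and each function symbol of arity r contributes N_{k-1}^r new terms at level k: N_k = 1 + N_{k-1}^2.
  N_0 = 1
  N_1 = 1 + 1^2 = 2
  N_2 = 1 + 2^2 = 5
So there are 5 ground terms available for substitution.
The clause has 1 distinct variable (y), which appears in the body. In the free term algebra distinct substitutions yield syntactically distinct ground instances.
Number of ground instances = 5.

5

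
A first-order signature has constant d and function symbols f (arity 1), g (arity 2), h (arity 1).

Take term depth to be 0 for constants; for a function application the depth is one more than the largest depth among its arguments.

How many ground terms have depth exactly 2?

21

If N_k denotes the number of depth-≤k ground terms, the 1 constant gives N_0 = 1, and each function symbol of arity r contributes N_{k-1}^r new terms at level k: N_k = 1 + N_{k-1} + N_{k-1}^2 + N_{k-1}.
N_0 = 1
N_1 = 1 + 1 + 1^2 + 1 = 4
N_2 = 1 + 4 + 4^2 + 4 = 25
Terms of depth exactly 2: N_2 − N_1 = 25 − 4 = 21.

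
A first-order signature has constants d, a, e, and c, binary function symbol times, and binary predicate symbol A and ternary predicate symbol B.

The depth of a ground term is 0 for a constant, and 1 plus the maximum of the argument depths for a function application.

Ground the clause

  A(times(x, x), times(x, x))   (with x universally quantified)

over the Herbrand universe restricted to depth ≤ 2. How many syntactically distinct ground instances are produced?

404

Ground terms of depth ≤ 2:
  Count level by level. With function symbols times/2, the terms of depth ≤ k are the 4 constants together with each function applied to depth-≤(k−1) tuples, so N_k = 4 + N_{k-1}^2.
  N_0 = 4
  N_1 = 4 + 4^2 = 20
  N_2 = 4 + 20^2 = 404
So there are 404 ground terms available for substitution.
There is 1 variable to instantiate (x),  occurring in at least one literal, so different choices give different ground instances.
Number of ground instances = 404.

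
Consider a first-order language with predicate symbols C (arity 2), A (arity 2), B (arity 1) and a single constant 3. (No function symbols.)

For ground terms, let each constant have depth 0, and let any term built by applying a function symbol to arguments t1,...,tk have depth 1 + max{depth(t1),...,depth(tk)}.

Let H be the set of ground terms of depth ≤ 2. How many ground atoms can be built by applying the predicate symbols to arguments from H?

First count ground terms of depth ≤ 2.
With no function symbols every ground term is a constant, so there is exactly 1 ground term at every depth bound.
N_0 = 1
N_1 = 1
N_2 = 1
Explicitly: 3.
So |H| = 1.
For each predicate symbol, the number of ground atoms is |H| raised to its arity; summing:
  C: 1^2 = 1;  A: 1^2 = 1;  B: 1
Total ground atoms: 1 + 1 + 1 = 3.

3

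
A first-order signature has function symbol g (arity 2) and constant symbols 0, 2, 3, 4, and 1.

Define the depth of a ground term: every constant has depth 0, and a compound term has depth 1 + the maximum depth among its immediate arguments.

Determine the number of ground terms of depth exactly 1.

25

Let N_k count ground terms of depth at most k. Each non-constant term of depth ≤ k is some function symbol applied to depth-≤(k−1) arguments, giving N_k = 5 + N_{k-1}^2.
N_0 = 5
N_1 = 5 + 5^2 = 30
Terms of depth exactly 1: N_1 − N_0 = 30 − 5 = 25.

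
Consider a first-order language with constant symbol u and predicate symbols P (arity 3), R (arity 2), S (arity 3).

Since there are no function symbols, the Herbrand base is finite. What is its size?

With no function symbols, the Herbrand universe is just the 1 constant.
Ground atoms per predicate: P: 1^3 = 1, R: 1^2 = 1, S: 1^3 = 1.
Herbrand base size = 1 + 1 + 1 = 3.

3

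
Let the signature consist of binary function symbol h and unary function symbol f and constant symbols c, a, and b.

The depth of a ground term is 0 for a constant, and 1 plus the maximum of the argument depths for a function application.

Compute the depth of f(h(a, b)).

depth(h(a, b)) = 1 + max(0, 0) = 1
depth(f(h(a, b))) = 1 + depth(h(a, b)) = 1 + 1 = 2

2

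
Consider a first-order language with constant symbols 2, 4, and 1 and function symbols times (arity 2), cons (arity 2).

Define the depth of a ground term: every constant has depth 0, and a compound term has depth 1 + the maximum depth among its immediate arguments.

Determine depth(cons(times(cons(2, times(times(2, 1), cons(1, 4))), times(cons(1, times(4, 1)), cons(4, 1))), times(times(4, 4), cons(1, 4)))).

5

depth(times(2, 1)) = 1 + max(0, 0) = 1
depth(cons(1, 4)) = 1 + max(0, 0) = 1
depth(times(times(2, 1), cons(1, 4))) = 1 + max(1, 1) = 2
depth(cons(2, times(times(2, 1), cons(1, 4)))) = 1 + max(0, 2) = 3
depth(times(4, 1)) = 1 + max(0, 0) = 1
depth(cons(1, times(4, 1))) = 1 + max(0, 1) = 2
depth(cons(4, 1)) = 1 + max(0, 0) = 1
depth(times(cons(1, times(4, 1)), cons(4, 1))) = 1 + max(2, 1) = 3
depth(times(cons(2, times(times(2, 1), cons(1, 4))), times(cons(1, times(4, 1)), cons(4, 1)))) = 1 + max(3, 3) = 4
depth(times(4, 4)) = 1 + max(0, 0) = 1
depth(times(times(4, 4), cons(1, 4))) = 1 + max(1, 1) = 2
depth(cons(times(cons(2, times(times(2, 1), cons(1, 4))), times(cons(1, times(4, 1)), cons(4, 1))), times(times(4, 4), cons(1, 4)))) = 1 + max(4, 2) = 5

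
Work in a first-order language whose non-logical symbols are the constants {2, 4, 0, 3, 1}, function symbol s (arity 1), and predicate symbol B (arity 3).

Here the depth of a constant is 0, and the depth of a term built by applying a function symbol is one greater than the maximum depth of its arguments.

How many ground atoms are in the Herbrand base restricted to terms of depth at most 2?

3375

First count ground terms of depth ≤ 2.
If N_k denotes the number of depth-≤k ground terms, the 5 constants give N_0 = 5, and each function symbol of arity r contributes N_{k-1}^r new terms at level k: N_k = 5 + N_{k-1}.
N_0 = 5
N_1 = 5 + 5 = 10
N_2 = 5 + 10 = 15
So |H| = 15.
Ground atoms are formed by filling each argument slot of a predicate with a term from H, so an r-ary predicate gives |H|^r atoms:
  B: 15^3 = 3375
Total ground atoms: 3375.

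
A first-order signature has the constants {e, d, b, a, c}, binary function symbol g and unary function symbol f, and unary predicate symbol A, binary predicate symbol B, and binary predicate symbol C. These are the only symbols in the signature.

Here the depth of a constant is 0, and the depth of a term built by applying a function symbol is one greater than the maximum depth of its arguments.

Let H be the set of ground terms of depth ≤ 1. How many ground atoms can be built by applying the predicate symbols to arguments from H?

2485

First count ground terms of depth ≤ 1.
If N_k denotes the number of depth-≤k ground terms, the 5 constants give N_0 = 5, and each function symbol of arity r contributes N_{k-1}^r new terms at level k: N_k = 5 + N_{k-1}^2 + N_{k-1}.
N_0 = 5
N_1 = 5 + 5^2 + 5 = 35
So |H| = 35.
A ground atom is a predicate applied to a tuple of terms from H, so the count is the sum over predicates of |H|^arity:
  A: 35;  B: 35^2 = 1225;  C: 35^2 = 1225
Total ground atoms: 35 + 1225 + 1225 = 2485.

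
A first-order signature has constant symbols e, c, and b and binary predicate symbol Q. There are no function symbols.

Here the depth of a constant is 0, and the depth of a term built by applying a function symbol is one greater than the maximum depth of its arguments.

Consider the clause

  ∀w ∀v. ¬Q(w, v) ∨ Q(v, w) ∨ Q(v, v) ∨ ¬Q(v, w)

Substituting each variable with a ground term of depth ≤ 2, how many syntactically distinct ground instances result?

Ground terms of depth ≤ 2:
  With no function symbols every ground term is a constant, so there are exactly 3 ground terms at every depth bound.
  N_0 = 3
  N_1 = 3
  N_2 = 3
  Explicitly: e, c, b.
So there are 3 ground terms available for substitution.
Each of w, v ranges independently over the available ground terms, and distinct assignments produce distinct instances.
Number of ground instances = 3^2 = 9.

9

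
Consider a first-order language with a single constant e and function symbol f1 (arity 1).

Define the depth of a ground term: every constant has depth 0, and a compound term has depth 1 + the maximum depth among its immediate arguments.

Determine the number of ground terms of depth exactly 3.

Let N_k = |{terms of depth ≤ k}|. Then N_0 = 1 and N_k = 1 + N_{k-1} for k ≥ 1 (one summand per function symbol, arity giving the exponent).
N_0 = 1
N_1 = 1 + 1 = 2
N_2 = 1 + 2 = 3
N_3 = 1 + 3 = 4
Terms of depth exactly 3: N_3 − N_2 = 4 − 3 = 1.

1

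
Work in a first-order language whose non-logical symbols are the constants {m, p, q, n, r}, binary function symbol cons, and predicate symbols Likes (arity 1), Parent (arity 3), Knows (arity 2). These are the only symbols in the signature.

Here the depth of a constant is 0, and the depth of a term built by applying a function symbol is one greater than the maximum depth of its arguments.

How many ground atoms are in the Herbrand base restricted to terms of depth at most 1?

First count ground terms of depth ≤ 1.
Write N_k for the number of ground terms of depth ≤ k. A term of depth ≤ k is either a constant or a function symbol applied to arguments of depth ≤ k−1, so N_k = 5 + N_{k-1}^2.
N_0 = 5
N_1 = 5 + 5^2 = 30
So |H| = 30.
Ground atoms are formed by filling each argument slot of a predicate with a term from H, so an r-ary predicate gives |H|^r atoms:
  Likes: 30;  Parent: 30^3 = 27000;  Knows: 30^2 = 900
Total ground atoms: 30 + 27000 + 900 = 27930.

27930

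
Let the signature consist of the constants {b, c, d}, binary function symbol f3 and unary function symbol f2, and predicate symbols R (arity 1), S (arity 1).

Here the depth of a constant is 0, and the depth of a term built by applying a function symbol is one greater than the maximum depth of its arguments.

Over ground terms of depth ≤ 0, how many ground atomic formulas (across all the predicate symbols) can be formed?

6

First count ground terms of depth ≤ 0.
If N_k denotes the number of depth-≤k ground terms, the 3 constants give N_0 = 3, and each function symbol of arity r contributes N_{k-1}^r new terms at level k: N_k = 3 + N_{k-1}^2 + N_{k-1}.
N_0 = 3
So |H| = 3.
Ground atoms are formed by filling each argument slot of a predicate with a term from H, so an r-ary predicate gives |H|^r atoms:
  R: 3;  S: 3
Total ground atoms: 3 + 3 = 6.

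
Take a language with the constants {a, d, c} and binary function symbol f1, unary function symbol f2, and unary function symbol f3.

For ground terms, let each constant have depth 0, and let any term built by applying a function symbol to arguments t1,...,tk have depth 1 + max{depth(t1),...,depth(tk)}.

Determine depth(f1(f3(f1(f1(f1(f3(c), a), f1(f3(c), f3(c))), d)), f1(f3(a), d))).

6

depth(f3(c)) = 1 + depth(c) = 1 + 0 = 1
depth(f1(f3(c), a)) = 1 + max(1, 0) = 2
depth(f1(f3(c), f3(c))) = 1 + max(1, 1) = 2
depth(f1(f1(f3(c), a), f1(f3(c), f3(c)))) = 1 + max(2, 2) = 3
depth(f1(f1(f1(f3(c), a), f1(f3(c), f3(c))), d)) = 1 + max(3, 0) = 4
depth(f3(f1(f1(f1(f3(c), a), f1(f3(c), f3(c))), d))) = 1 + depth(f1(f1(f1(f3(c), a), f1(f3(c), f3(c))), d)) = 1 + 4 = 5
depth(f3(a)) = 1 + depth(a) = 1 + 0 = 1
depth(f1(f3(a), d)) = 1 + max(1, 0) = 2
depth(f1(f3(f1(f1(f1(f3(c), a), f1(f3(c), f3(c))), d)), f1(f3(a), d))) = 1 + max(5, 2) = 6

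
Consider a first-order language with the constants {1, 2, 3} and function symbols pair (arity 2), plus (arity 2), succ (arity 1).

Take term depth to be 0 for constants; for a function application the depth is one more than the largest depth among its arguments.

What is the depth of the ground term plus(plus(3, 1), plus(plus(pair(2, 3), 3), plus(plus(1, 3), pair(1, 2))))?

depth(plus(3, 1)) = 1 + max(0, 0) = 1
depth(pair(2, 3)) = 1 + max(0, 0) = 1
depth(plus(pair(2, 3), 3)) = 1 + max(1, 0) = 2
depth(plus(1, 3)) = 1 + max(0, 0) = 1
depth(pair(1, 2)) = 1 + max(0, 0) = 1
depth(plus(plus(1, 3), pair(1, 2))) = 1 + max(1, 1) = 2
depth(plus(plus(pair(2, 3), 3), plus(plus(1, 3), pair(1, 2)))) = 1 + max(2, 2) = 3
depth(plus(plus(3, 1), plus(plus(pair(2, 3), 3), plus(plus(1, 3), pair(1, 2))))) = 1 + max(1, 3) = 4

4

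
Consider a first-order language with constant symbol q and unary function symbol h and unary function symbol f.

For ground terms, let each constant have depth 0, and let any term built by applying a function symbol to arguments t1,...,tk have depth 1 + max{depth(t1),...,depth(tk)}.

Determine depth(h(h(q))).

2

depth(h(q)) = 1 + depth(q) = 1 + 0 = 1
depth(h(h(q))) = 1 + depth(h(q)) = 1 + 1 = 2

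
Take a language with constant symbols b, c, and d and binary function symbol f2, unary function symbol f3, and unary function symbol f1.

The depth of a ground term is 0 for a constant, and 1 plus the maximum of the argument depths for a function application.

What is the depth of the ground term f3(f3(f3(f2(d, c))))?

4

depth(f2(d, c)) = 1 + max(0, 0) = 1
depth(f3(f2(d, c))) = 1 + depth(f2(d, c)) = 1 + 1 = 2
depth(f3(f3(f2(d, c)))) = 1 + depth(f3(f2(d, c))) = 1 + 2 = 3
depth(f3(f3(f3(f2(d, c))))) = 1 + depth(f3(f3(f2(d, c)))) = 1 + 3 = 4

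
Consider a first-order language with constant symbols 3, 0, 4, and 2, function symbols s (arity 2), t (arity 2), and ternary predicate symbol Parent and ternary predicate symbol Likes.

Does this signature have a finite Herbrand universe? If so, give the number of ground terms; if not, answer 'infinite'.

infinite

The signature has at least one function symbol (s, arity 2) and at least one constant (3).
Iterating s gives infinitely many distinct ground terms: 3, s(3, 3), s(s(3, 3), s(3, 3)), ...
So the Herbrand universe is infinite.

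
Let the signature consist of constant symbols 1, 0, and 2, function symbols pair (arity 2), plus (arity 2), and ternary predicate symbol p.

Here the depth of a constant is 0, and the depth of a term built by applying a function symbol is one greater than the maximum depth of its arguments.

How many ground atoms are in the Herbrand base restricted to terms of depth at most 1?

First count ground terms of depth ≤ 1.
If N_k denotes the number of depth-≤k ground terms, the 3 constants give N_0 = 3, and each function symbol of arity r contributes N_{k-1}^r new terms at level k: N_k = 3 + N_{k-1}^2 + N_{k-1}^2.
N_0 = 3
N_1 = 3 + 3^2 + 3^2 = 21
So |H| = 21.
Each predicate of arity r yields |H|^r ground atoms (one per choice of an r-tuple from H):
  p: 21^3 = 9261
Total ground atoms: 9261.

9261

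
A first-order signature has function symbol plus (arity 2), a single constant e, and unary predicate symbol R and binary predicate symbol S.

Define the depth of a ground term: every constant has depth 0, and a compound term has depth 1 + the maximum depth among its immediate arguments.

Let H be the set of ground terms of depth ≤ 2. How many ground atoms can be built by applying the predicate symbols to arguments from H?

First count ground terms of depth ≤ 2.
Let N_k = |{terms of depth ≤ k}|. Then N_0 = 1 and N_k = 1 + N_{k-1}^2 for k ≥ 1 (one summand per function symbol, arity giving the exponent).
N_0 = 1
N_1 = 1 + 1^2 = 2
N_2 = 1 + 2^2 = 5
Explicitly: e, plus(e, e), plus(e, plus(e, e)), plus(plus(e, e), e), plus(plus(e, e), plus(e, e)).
So |H| = 5.
Each predicate of arity r yields |H|^r ground atoms (one per choice of an r-tuple from H):
  R: 5;  S: 5^2 = 25
Total ground atoms: 5 + 25 = 30.

30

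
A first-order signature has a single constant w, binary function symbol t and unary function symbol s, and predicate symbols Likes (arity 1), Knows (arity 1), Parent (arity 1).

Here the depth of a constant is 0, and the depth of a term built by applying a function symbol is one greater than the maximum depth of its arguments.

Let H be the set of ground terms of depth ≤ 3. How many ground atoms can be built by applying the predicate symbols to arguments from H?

549

First count ground terms of depth ≤ 3.
Count level by level. With function symbols t/2, s/1, the terms of depth ≤ k are the 1 constant together with each function applied to depth-≤(k−1) tuples, so N_k = 1 + N_{k-1}^2 + N_{k-1}.
N_0 = 1
N_1 = 1 + 1^2 + 1 = 3
N_2 = 1 + 3^2 + 3 = 13
N_3 = 1 + 13^2 + 13 = 183
So |H| = 183.
A ground atom is a predicate applied to a tuple of terms from H, so the count is the sum over predicates of |H|^arity:
  Likes: 183;  Knows: 183;  Parent: 183
Total ground atoms: 183 + 183 + 183 = 549.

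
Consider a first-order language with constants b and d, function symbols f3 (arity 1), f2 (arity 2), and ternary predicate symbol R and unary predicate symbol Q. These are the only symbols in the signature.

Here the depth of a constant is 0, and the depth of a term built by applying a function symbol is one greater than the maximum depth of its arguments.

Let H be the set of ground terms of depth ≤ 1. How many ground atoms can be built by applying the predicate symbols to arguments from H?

First count ground terms of depth ≤ 1.
Let N_k = |{terms of depth ≤ k}|. Then N_0 = 2 and N_k = 2 + N_{k-1} + N_{k-1}^2 for k ≥ 1 (one summand per function symbol, arity giving the exponent).
N_0 = 2
N_1 = 2 + 2 + 2^2 = 8
Explicitly: b, d, f3(b), f3(d), f2(b, b), f2(b, d), f2(d, b), f2(d, d).
So |H| = 8.
A ground atom is a predicate applied to a tuple of terms from H, so the count is the sum over predicates of |H|^arity:
  R: 8^3 = 512;  Q: 8
Total ground atoms: 512 + 8 = 520.

520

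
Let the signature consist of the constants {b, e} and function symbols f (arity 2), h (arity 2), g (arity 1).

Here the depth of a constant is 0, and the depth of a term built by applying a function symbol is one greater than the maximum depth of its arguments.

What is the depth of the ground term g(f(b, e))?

2

depth(f(b, e)) = 1 + max(0, 0) = 1
depth(g(f(b, e))) = 1 + depth(f(b, e)) = 1 + 1 = 2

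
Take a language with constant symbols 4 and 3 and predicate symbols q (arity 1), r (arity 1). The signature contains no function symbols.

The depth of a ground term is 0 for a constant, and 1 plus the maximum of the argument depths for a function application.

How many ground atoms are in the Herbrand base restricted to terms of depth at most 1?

4

First count ground terms of depth ≤ 1.
With no function symbols every ground term is a constant, so there are exactly 2 ground terms at every depth bound.
N_0 = 2
N_1 = 2
Explicitly: 4, 3.
So |H| = 2.
For each predicate symbol, the number of ground atoms is |H| raised to its arity; summing:
  q: 2;  r: 2
Total ground atoms: 2 + 2 = 4.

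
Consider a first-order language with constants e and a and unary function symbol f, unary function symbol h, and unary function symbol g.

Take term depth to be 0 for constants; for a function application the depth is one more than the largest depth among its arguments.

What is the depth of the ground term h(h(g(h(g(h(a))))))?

6

depth(h(a)) = 1 + depth(a) = 1 + 0 = 1
depth(g(h(a))) = 1 + depth(h(a)) = 1 + 1 = 2
depth(h(g(h(a)))) = 1 + depth(g(h(a))) = 1 + 2 = 3
depth(g(h(g(h(a))))) = 1 + depth(h(g(h(a)))) = 1 + 3 = 4
depth(h(g(h(g(h(a)))))) = 1 + depth(g(h(g(h(a))))) = 1 + 4 = 5
depth(h(h(g(h(g(h(a))))))) = 1 + depth(h(g(h(g(h(a)))))) = 1 + 5 = 6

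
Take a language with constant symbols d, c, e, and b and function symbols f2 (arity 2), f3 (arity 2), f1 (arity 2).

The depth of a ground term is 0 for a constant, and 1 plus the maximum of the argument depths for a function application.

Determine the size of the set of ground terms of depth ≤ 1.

52

Count level by level. With function symbols f2/2, f3/2, f1/2, the terms of depth ≤ k are the 4 constants together with each function applied to depth-≤(k−1) tuples, so N_k = 4 + N_{k-1}^2 + N_{k-1}^2 + N_{k-1}^2.
N_0 = 4
N_1 = 4 + 4^2 + 4^2 + 4^2 = 52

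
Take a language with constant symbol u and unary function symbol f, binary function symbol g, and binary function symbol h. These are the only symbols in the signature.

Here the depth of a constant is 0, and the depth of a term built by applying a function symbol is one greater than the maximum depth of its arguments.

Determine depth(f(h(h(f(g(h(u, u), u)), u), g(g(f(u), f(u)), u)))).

depth(h(u, u)) = 1 + max(0, 0) = 1
depth(g(h(u, u), u)) = 1 + max(1, 0) = 2
depth(f(g(h(u, u), u))) = 1 + depth(g(h(u, u), u)) = 1 + 2 = 3
depth(h(f(g(h(u, u), u)), u)) = 1 + max(3, 0) = 4
depth(f(u)) = 1 + depth(u) = 1 + 0 = 1
depth(g(f(u), f(u))) = 1 + max(1, 1) = 2
depth(g(g(f(u), f(u)), u)) = 1 + max(2, 0) = 3
depth(h(h(f(g(h(u, u), u)), u), g(g(f(u), f(u)), u))) = 1 + max(4, 3) = 5
depth(f(h(h(f(g(h(u, u), u)), u), g(g(f(u), f(u)), u)))) = 1 + depth(h(h(f(g(h(u, u), u)), u), g(g(f(u), f(u)), u))) = 1 + 5 = 6

6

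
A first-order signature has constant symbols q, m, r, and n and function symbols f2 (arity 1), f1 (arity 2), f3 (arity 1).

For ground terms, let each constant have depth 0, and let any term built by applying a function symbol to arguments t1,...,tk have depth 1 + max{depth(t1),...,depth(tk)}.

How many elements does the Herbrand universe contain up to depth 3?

If N_k denotes the number of depth-≤k ground terms, the 4 constants give N_0 = 4, and each function symbol of arity r contributes N_{k-1}^r new terms at level k: N_k = 4 + N_{k-1} + N_{k-1}^2 + N_{k-1}.
N_0 = 4
N_1 = 4 + 4 + 4^2 + 4 = 28
N_2 = 4 + 28 + 28^2 + 28 = 844
N_3 = 4 + 844 + 844^2 + 844 = 714028

714028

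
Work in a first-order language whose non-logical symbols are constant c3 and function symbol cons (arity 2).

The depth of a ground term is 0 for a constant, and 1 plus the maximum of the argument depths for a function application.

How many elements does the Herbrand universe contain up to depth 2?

5

Let N_k = |{terms of depth ≤ k}|. Then N_0 = 1 and N_k = 1 + N_{k-1}^2 for k ≥ 1 (one summand per function symbol, arity giving the exponent).
N_0 = 1
N_1 = 1 + 1^2 = 2
N_2 = 1 + 2^2 = 5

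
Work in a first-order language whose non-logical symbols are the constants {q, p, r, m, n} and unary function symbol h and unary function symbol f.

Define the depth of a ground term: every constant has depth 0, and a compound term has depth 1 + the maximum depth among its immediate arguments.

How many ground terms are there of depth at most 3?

Let N_k count ground terms of depth at most k. Each non-constant term of depth ≤ k is some function symbol applied to depth-≤(k−1) arguments, giving N_k = 5 + N_{k-1} + N_{k-1}.
N_0 = 5
N_1 = 5 + 5 + 5 = 15
N_2 = 5 + 15 + 15 = 35
N_3 = 5 + 35 + 35 = 75

75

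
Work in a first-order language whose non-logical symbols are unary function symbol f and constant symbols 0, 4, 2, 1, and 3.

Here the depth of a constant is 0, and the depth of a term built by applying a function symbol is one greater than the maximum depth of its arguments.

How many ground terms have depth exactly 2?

5

Let N_k count ground terms of depth at most k. Each non-constant term of depth ≤ k is some function symbol applied to depth-≤(k−1) arguments, giving N_k = 5 + N_{k-1}.
N_0 = 5
N_1 = 5 + 5 = 10
N_2 = 5 + 10 = 15
Terms of depth exactly 2: N_2 − N_1 = 15 − 10 = 5.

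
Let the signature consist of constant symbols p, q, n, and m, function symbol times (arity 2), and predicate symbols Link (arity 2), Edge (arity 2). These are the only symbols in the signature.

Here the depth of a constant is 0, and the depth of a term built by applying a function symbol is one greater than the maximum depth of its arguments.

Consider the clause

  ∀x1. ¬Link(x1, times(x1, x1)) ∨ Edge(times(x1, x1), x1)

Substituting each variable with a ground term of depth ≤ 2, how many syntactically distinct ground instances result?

404

Ground terms of depth ≤ 2:
  If N_k denotes the number of depth-≤k ground terms, the 4 constants give N_0 = 4, and each function symbol of arity r contributes N_{k-1}^r new terms at level k: N_k = 4 + N_{k-1}^2.
  N_0 = 4
  N_1 = 4 + 4^2 = 20
  N_2 = 4 + 20^2 = 404
So there are 404 ground terms available for substitution.
The clause has 1 distinct variable (x1), which appears in the body. In the free term algebra distinct substitutions yield syntactically distinct ground instances.
Number of ground instances = 404.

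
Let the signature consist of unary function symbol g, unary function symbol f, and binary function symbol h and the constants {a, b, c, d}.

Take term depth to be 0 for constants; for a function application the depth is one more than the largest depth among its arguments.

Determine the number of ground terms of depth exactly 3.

713184

Let N_k = |{terms of depth ≤ k}|. Then N_0 = 4 and N_k = 4 + N_{k-1} + N_{k-1} + N_{k-1}^2 for k ≥ 1 (one summand per function symbol, arity giving the exponent).
N_0 = 4
N_1 = 4 + 4 + 4 + 4^2 = 28
N_2 = 4 + 28 + 28 + 28^2 = 844
N_3 = 4 + 844 + 844 + 844^2 = 714028
Terms of depth exactly 3: N_3 − N_2 = 714028 − 844 = 713184.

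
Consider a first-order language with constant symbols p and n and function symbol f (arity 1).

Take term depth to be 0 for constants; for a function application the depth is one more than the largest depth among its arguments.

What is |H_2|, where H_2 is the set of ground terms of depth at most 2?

6

If N_k denotes the number of depth-≤k ground terms, the 2 constants give N_0 = 2, and each function symbol of arity r contributes N_{k-1}^r new terms at level k: N_k = 2 + N_{k-1}.
N_0 = 2
N_1 = 2 + 2 = 4
N_2 = 2 + 4 = 6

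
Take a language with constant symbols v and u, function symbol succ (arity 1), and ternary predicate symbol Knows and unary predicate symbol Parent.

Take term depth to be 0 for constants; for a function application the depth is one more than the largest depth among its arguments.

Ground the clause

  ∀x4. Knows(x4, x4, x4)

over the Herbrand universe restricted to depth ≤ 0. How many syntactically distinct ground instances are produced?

2

Ground terms of depth ≤ 0:
  Write N_k for the number of ground terms of depth ≤ k. A term of depth ≤ k is either a constant or a function symbol applied to arguments of depth ≤ k−1, so N_k = 2 + N_{k-1}.
  N_0 = 2
So there are 2 ground terms available for substitution.
There is 1 variable to instantiate (x4),  occurring in at least one literal, so different choices give different ground instances.
Number of ground instances = 2.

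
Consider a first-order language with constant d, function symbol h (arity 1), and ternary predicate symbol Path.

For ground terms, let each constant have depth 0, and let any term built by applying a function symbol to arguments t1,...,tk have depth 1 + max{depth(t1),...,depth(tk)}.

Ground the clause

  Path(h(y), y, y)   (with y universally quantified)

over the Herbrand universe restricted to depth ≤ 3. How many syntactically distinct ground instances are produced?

Ground terms of depth ≤ 3:
  Count level by level. With function symbols h/1, the terms of depth ≤ k are the 1 constant together with each function applied to depth-≤(k−1) tuples, so N_k = 1 + N_{k-1}.
  N_0 = 1
  N_1 = 1 + 1 = 2
  N_2 = 1 + 2 = 3
  N_3 = 1 + 3 = 4
  Explicitly: d, h(d), h(h(d)), h(h(h(d))).
So there are 4 ground terms available for substitution.
There is 1 variable to instantiate (y),  occurring in at least one literal, so different choices give different ground instances.
Number of ground instances = 4.

4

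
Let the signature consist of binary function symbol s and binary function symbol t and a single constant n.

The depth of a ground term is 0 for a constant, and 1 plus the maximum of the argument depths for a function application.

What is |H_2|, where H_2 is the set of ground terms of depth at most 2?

19

Let N_k = |{terms of depth ≤ k}|. Then N_0 = 1 and N_k = 1 + N_{k-1}^2 + N_{k-1}^2 for k ≥ 1 (one summand per function symbol, arity giving the exponent).
N_0 = 1
N_1 = 1 + 1^2 + 1^2 = 3
N_2 = 1 + 3^2 + 3^2 = 19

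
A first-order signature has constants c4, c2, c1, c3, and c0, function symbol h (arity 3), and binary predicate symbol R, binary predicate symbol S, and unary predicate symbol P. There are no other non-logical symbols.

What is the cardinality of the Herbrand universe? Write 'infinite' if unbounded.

infinite

The signature has at least one function symbol (h, arity 3) and at least one constant (c4).
Iterating h gives infinitely many distinct ground terms: c4, h(c4, c4, c4), h(h(c4, c4, c4), h(c4, c4, c4), h(c4, c4, c4)), ...
So the Herbrand universe is infinite.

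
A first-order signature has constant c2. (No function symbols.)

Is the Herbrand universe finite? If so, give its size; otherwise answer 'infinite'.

1

There are no function symbols, so the only ground term is the single constant.
The Herbrand universe is {c2}, finite with 1 element.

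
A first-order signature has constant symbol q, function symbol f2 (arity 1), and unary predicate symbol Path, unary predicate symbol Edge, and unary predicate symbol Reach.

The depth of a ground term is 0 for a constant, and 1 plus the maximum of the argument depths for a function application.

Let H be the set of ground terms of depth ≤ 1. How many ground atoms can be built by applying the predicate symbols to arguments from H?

6

First count ground terms of depth ≤ 1.
Count level by level. With function symbols f2/1, the terms of depth ≤ k are the 1 constant together with each function applied to depth-≤(k−1) tuples, so N_k = 1 + N_{k-1}.
N_0 = 1
N_1 = 1 + 1 = 2
So |H| = 2.
Ground atoms are formed by filling each argument slot of a predicate with a term from H, so an r-ary predicate gives |H|^r atoms:
  Path: 2;  Edge: 2;  Reach: 2
Total ground atoms: 2 + 2 + 2 = 6.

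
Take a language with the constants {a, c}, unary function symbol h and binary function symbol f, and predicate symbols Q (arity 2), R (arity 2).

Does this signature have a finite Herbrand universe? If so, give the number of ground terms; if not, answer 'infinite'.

The signature has at least one function symbol (h, arity 1) and at least one constant (a).
Iterating h gives infinitely many distinct ground terms: a, h(a), h(h(a)), ...
So the Herbrand universe is infinite.

infinite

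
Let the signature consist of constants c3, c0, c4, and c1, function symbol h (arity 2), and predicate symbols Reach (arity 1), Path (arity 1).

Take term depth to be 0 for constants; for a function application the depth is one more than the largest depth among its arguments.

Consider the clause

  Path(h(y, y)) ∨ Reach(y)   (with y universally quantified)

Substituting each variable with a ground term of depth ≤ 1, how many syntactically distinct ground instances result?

20

Ground terms of depth ≤ 1:
  Let N_k count ground terms of depth at most k. Each non-constant term of depth ≤ k is some function symbol applied to depth-≤(k−1) arguments, giving N_k = 4 + N_{k-1}^2.
  N_0 = 4
  N_1 = 4 + 4^2 = 20
So there are 20 ground terms available for substitution.
There is 1 variable to instantiate (y),  occurring in at least one literal, so different choices give different ground instances.
Number of ground instances = 20.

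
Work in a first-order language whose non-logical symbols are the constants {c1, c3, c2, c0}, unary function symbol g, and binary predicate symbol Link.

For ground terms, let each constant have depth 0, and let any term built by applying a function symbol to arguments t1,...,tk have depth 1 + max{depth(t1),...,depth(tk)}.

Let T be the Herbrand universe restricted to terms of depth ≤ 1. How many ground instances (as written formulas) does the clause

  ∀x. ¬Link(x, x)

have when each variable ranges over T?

Ground terms of depth ≤ 1:
  Let N_k = |{terms of depth ≤ k}|. Then N_0 = 4 and N_k = 4 + N_{k-1} for k ≥ 1 (one summand per function symbol, arity giving the exponent).
  N_0 = 4
  N_1 = 4 + 4 = 8
  Explicitly: c1, c3, c2, c0, g(c1), g(c3), g(c2), g(c0).
So there are 8 ground terms available for substitution.
There is 1 variable to instantiate (x),  occurring in at least one literal, so different choices give different ground instances.
Number of ground instances = 8.

8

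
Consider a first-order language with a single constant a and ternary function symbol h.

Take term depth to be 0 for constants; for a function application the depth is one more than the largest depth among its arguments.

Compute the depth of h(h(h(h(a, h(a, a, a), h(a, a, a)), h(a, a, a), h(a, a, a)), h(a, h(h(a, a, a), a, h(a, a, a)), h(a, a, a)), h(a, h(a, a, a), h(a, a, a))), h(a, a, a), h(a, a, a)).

depth(h(a, a, a)) = 1 + max(0, 0, 0) = 1
depth(h(a, h(a, a, a), h(a, a, a))) = 1 + max(0, 1, 1) = 2
depth(h(h(a, h(a, a, a), h(a, a, a)), h(a, a, a), h(a, a, a))) = 1 + max(2, 1, 1) = 3
depth(h(h(a, a, a), a, h(a, a, a))) = 1 + max(1, 0, 1) = 2
depth(h(a, h(h(a, a, a), a, h(a, a, a)), h(a, a, a))) = 1 + max(0, 2, 1) = 3
depth(h(h(h(a, h(a, a, a), h(a, a, a)), h(a, a, a), h(a, a, a)), h(a, h(h(a, a, a), a, h(a, a, a)), h(a, a, a)), h(a, h(a, a, a), h(a, a, a)))) = 1 + max(3, 3, 2) = 4
depth(h(h(h(h(a, h(a, a, a), h(a, a, a)), h(a, a, a), h(a, a, a)), h(a, h(h(a, a, a), a, h(a, a, a)), h(a, a, a)), h(a, h(a, a, a), h(a, a, a))), h(a, a, a), h(a, a, a))) = 1 + max(4, 1, 1) = 5

5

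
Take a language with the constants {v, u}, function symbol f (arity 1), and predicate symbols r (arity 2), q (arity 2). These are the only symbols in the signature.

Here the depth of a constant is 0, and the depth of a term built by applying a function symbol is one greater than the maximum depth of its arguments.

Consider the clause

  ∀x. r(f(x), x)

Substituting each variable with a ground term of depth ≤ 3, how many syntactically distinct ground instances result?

8

Ground terms of depth ≤ 3:
  Let N_k count ground terms of depth at most k. Each non-constant term of depth ≤ k is some function symbol applied to depth-≤(k−1) arguments, giving N_k = 2 + N_{k-1}.
  N_0 = 2
  N_1 = 2 + 2 = 4
  N_2 = 2 + 4 = 6
  N_3 = 2 + 6 = 8
  Explicitly: v, u, f(v), f(u), f(f(v)), f(f(u)), f(f(f(v))), f(f(f(u))).
So there are 8 ground terms available for substitution.
The clause has 1 distinct variable (x), which appears in the body. In the free term algebra distinct substitutions yield syntactically distinct ground instances.
Number of ground instances = 8.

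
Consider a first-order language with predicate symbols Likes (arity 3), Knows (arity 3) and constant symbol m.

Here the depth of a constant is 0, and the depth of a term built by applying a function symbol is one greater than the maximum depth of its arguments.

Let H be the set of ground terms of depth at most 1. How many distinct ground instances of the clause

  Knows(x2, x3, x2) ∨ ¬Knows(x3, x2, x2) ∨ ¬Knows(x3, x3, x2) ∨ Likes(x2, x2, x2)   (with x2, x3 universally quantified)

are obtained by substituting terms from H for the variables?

Ground terms of depth ≤ 1:
  With no function symbols every ground term is a constant, so there is exactly 1 ground term at every depth bound.
  N_0 = 1
  N_1 = 1
So there is exactly 1 ground term available for substitution.
The body mentions every one of the 2 quantified variables; since ground terms form a free algebra, no two substitutions collapse to the same formula.
Number of ground instances = 1^2 = 1.

1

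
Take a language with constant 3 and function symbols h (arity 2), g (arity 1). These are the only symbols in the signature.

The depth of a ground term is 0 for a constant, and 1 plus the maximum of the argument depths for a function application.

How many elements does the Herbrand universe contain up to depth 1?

3

Count level by level. With function symbols h/2, g/1, the terms of depth ≤ k are the 1 constant together with each function applied to depth-≤(k−1) tuples, so N_k = 1 + N_{k-1}^2 + N_{k-1}.
N_0 = 1
N_1 = 1 + 1^2 + 1 = 3
Explicitly: 3, h(3, 3), g(3).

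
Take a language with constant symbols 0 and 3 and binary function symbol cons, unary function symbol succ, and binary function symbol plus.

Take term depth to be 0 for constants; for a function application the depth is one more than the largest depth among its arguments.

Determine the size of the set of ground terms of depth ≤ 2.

Let N_k count ground terms of depth at most k. Each non-constant term of depth ≤ k is some function symbol applied to depth-≤(k−1) arguments, giving N_k = 2 + N_{k-1}^2 + N_{k-1} + N_{k-1}^2.
N_0 = 2
N_1 = 2 + 2^2 + 2 + 2^2 = 12
N_2 = 2 + 12^2 + 12 + 12^2 = 302

302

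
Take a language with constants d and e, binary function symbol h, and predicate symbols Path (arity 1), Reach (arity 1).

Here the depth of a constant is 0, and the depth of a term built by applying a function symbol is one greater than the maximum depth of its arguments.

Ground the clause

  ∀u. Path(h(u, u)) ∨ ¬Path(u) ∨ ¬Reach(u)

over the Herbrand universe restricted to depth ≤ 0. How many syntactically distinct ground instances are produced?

2

Ground terms of depth ≤ 0:
  Write N_k for the number of ground terms of depth ≤ k. A term of depth ≤ k is either a constant or a function symbol applied to arguments of depth ≤ k−1, so N_k = 2 + N_{k-1}^2.
  N_0 = 2
So there are 2 ground terms available for substitution.
The clause has 1 distinct variable (u), which appears in the body. In the free term algebra distinct substitutions yield syntactically distinct ground instances.
Number of ground instances = 2.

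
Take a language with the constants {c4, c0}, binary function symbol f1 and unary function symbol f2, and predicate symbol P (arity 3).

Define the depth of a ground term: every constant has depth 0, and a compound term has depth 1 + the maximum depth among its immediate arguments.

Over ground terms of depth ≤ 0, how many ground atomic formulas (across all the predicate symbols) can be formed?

8

First count ground terms of depth ≤ 0.
If N_k denotes the number of depth-≤k ground terms, the 2 constants give N_0 = 2, and each function symbol of arity r contributes N_{k-1}^r new terms at level k: N_k = 2 + N_{k-1}^2 + N_{k-1}.
N_0 = 2
So |H| = 2.
Each predicate of arity r yields |H|^r ground atoms (one per choice of an r-tuple from H):
  P: 2^3 = 8
Total ground atoms: 8.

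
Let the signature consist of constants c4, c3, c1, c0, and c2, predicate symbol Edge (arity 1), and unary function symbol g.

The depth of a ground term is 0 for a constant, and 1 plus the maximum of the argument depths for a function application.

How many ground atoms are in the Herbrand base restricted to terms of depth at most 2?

First count ground terms of depth ≤ 2.
Count level by level. With function symbols g/1, the terms of depth ≤ k are the 5 constants together with each function applied to depth-≤(k−1) tuples, so N_k = 5 + N_{k-1}.
N_0 = 5
N_1 = 5 + 5 = 10
N_2 = 5 + 10 = 15
So |H| = 15.
For each predicate symbol, the number of ground atoms is |H| raised to its arity; summing:
  Edge: 15
Total ground atoms: 15.

15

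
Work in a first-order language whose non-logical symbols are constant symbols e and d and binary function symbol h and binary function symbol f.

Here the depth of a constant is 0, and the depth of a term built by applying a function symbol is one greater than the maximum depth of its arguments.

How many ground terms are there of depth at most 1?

Count level by level. With function symbols h/2, f/2, the terms of depth ≤ k are the 2 constants together with each function applied to depth-≤(k−1) tuples, so N_k = 2 + N_{k-1}^2 + N_{k-1}^2.
N_0 = 2
N_1 = 2 + 2^2 + 2^2 = 10

10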